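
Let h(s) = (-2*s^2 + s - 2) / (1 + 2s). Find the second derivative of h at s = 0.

Distribute the polynomial across the series and collect like powers.
The coefficient of s^2 in the expansion is -12, so h′′(0) = 2! * (-12) = -24.

-24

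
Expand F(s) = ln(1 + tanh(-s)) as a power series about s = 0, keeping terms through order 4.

s^4/12 - s^2/2 - s

Substitute the inner expansion into the outer series and collect powers.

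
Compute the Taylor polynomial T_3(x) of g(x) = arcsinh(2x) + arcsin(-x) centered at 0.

Expand each term separately and add.
g(0) = 0
g′(0) = 1
g′′(0) = 0
g′′′(0) = -9
Dividing each by k! gives the coefficients c_0, ..., c_3.

-3*x^3/2 + x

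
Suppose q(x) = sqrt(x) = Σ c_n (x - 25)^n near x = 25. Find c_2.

-1/1000

[(x - 25)^0] = 5;  [(x - 25)^1] = 1/10;  [(x - 25)^2] = -1/1000.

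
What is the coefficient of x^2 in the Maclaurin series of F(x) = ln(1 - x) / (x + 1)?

Use 1/(1 - r) = Σ r^k on the denominator, then take the Cauchy product.
F(0) = 0
F′(0) = -1
F′′(0) = 1
The Taylor polynomial is Σ F^(k)(0)/k! · x^k.

1/2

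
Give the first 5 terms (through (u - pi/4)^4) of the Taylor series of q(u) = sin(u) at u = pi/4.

Use the known series and substitute for the argument.
q(pi/4) = sqrt(2)/2
q′(pi/4) = sqrt(2)/2
q′′(pi/4) = -sqrt(2)/2
q′′′(pi/4) = -sqrt(2)/2
q^(4)(pi/4) = sqrt(2)/2

sqrt(2)*(u - pi/4)^4/48 - sqrt(2)*(u - pi/4)^3/12 - sqrt(2)*(u - pi/4)^2/4 + sqrt(2)*(u - pi/4)/2 + sqrt(2)/2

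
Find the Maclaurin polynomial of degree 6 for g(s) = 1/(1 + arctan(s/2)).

s^6/360 - s^5/160 + s^4/48 - s^3/12 + s^2/4 - s/2 + 1

Substitute the inner expansion into the outer series and collect powers.
g(0) = 1
g′(0) = -1/2
g′′(0) = 1/2
g′′′(0) = -1/2
g^(4)(0) = 1/2
g^(5)(0) = -3/4
g^(6)(0) = 2
Dividing each by k! gives the coefficients c_0, ..., c_6.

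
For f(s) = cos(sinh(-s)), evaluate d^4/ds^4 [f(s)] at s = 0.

Substitute the inner expansion into the outer series and collect powers.
The coefficient of s^4 in the expansion is -1/8, so f^(4)(0) = 4! * (-1/8) = -3.

-3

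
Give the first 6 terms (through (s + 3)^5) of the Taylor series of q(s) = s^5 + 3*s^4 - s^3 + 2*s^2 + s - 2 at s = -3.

(s + 3)^5 - 12*(s + 3)^4 + 53*(s + 3)^3 - 97*(s + 3)^2 + 43*(s + 3) + 40

Compute the successive derivatives at the expansion point and divide by k!.
q(-3) = 40
q′(-3) = 43
q′′(-3) = -194
q′′′(-3) = 318
q^(4)(-3) = -288
q^(5)(-3) = 120
Dividing each by k! gives the coefficients c_0, ..., c_5.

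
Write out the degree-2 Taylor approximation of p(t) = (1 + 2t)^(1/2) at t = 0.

-t^2/2 + t + 1

[t^0] = 1;  [t^1] = 1;  [t^2] = -1/2.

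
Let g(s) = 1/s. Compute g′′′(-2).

-3/8

From the series, [(s + 2)^3] g = -1/16; multiply by 3! = 6 to get -3/8.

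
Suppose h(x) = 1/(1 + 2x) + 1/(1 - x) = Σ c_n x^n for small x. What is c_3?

-7

Expand each term separately and add.
So c_3 = h′′′(0)/3! = -7.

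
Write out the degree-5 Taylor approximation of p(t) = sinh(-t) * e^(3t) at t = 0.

-62*t^5/15 - 5*t^4 - 14*t^3/3 - 3*t^2 - t

Take the Cauchy product of the two expansions.
p(0) = 0
p′(0) = -1
p′′(0) = -6
p′′′(0) = -28
p^(4)(0) = -120
p^(5)(0) = -496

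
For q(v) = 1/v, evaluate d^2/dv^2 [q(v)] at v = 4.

1/32

Differentiate repeatedly and evaluate at the center.
The coefficient of (v - 4)^2 in the expansion is 1/64, so q′′(4) = 2! * (1/64) = 1/32.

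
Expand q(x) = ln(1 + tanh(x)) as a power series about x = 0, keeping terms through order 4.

Plug the Maclaurin series of the inner function into that of the outer and collect terms.
[x^0] = 0;  [x^1] = 1;  [x^2] = -1/2;  [x^3] = 0;  [x^4] = 1/12.

x^4/12 - x^2/2 + x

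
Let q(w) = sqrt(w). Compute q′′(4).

-1/32

The coefficient of (w - 4)^2 in the expansion is -1/64, so q′′(4) = 2! * (-1/64) = -1/32.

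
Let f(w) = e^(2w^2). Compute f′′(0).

From the series, [w^2] f = 2; multiply by 2! = 2 to get 4.

4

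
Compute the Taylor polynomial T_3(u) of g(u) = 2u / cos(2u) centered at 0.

Write the quotient as an unknown series and match coefficients against numerator = denominator · series.
[u^0] = 0;  [u^1] = 2;  [u^2] = 0;  [u^3] = 4.

4*u^3 + 2*u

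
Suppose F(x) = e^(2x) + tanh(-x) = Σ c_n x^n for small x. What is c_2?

2

Add the two expansions coefficient-wise.
F(0) = 1
F′(0) = 1
F′′(0) = 4
Then c_k = F^(k)(0)/k! gives each Taylor coefficient.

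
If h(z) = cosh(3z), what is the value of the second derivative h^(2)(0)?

9

Compute the successive derivatives at the expansion point and divide by k!.
The coefficient of z^2 in the expansion is 9/2, so h′′(0) = 2! * (9/2) = 9.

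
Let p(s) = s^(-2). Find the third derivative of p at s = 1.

Compute the successive derivatives at the expansion point and divide by k!.
The coefficient of (s - 1)^3 in the expansion is -4, so p′′′(1) = 3! * (-4) = -24.

-24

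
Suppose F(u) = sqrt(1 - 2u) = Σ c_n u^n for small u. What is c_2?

[u^0] = 1;  [u^1] = -1;  [u^2] = -1/2.
So c_2 = F′′(0)/2! = -1/2.

-1/2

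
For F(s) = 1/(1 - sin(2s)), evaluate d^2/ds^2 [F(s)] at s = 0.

Compose series: expand the inner function first, then feed it into the outer expansion.
The coefficient of s^2 in the expansion is 4, so F′′(0) = 2! * (4) = 8.

8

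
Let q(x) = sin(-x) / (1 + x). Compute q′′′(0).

Write out both Maclaurin series and multiply, keeping only the needed powers.
From the series, [x^3] q = -5/6; multiply by 3! = 6 to get -5.

-5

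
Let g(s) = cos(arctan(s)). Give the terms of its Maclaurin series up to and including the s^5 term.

Plug the Maclaurin series of the inner function into that of the outer and collect terms.
g(0) = 1
g′(0) = 0
g′′(0) = -1
g′′′(0) = 0
g^(4)(0) = 9
g^(5)(0) = 0

3*s^4/8 - s^2/2 + 1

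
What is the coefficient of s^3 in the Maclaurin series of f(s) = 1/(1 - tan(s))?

4/3

Substitute the inner expansion into the outer series and collect powers.
So c_3 = f′′′(0)/3! = 4/3.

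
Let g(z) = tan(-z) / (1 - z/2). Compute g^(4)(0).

Take the Cauchy product of the two expansions.
The coefficient of z^4 in the expansion is -7/24, so g^(4)(0) = 4! * (-7/24) = -7.

-7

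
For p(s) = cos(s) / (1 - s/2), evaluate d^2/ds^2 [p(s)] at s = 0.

-1/2

Write out both Maclaurin series and multiply, keeping only the needed powers.
The coefficient of s^2 in the expansion is -1/4, so p′′(0) = 2! * (-1/4) = -1/2.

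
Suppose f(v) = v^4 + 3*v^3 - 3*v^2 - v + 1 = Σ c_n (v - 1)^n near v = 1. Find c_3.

7

[(v - 1)^0] = 1;  [(v - 1)^1] = 6;  [(v - 1)^2] = 12;  [(v - 1)^3] = 7.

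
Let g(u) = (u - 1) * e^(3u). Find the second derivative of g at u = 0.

-3

Multiply each power in the prefactor through the base expansion.
The coefficient of u^2 in the expansion is -3/2, so g′′(0) = 2! * (-3/2) = -3.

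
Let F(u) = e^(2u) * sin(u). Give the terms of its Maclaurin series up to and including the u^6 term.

11*u^6/180 + 41*u^5/120 + u^4 + 11*u^3/6 + 2*u^2 + u

Take the Cauchy product of the two expansions.
F(0) = 0
F′(0) = 1
F′′(0) = 4
F′′′(0) = 11
F^(4)(0) = 24
F^(5)(0) = 41
F^(6)(0) = 44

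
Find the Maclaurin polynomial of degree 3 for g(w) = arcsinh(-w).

w^3/6 - w

[w^0] = 0;  [w^1] = -1;  [w^2] = 0;  [w^3] = 1/6.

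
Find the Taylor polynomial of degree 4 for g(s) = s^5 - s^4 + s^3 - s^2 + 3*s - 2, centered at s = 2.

9*(s - 2)^4 + 33*(s - 2)^3 + 61*(s - 2)^2 + 59*(s - 2) + 24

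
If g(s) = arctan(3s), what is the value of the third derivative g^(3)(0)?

-54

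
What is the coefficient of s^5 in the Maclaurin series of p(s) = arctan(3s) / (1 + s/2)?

3723/80

Write out both Maclaurin series and multiply, keeping only the needed powers.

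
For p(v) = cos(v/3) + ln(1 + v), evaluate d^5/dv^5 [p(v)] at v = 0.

Expand each term separately and add.
From the series, [v^5] p = 1/5; multiply by 5! = 120 to get 24.

24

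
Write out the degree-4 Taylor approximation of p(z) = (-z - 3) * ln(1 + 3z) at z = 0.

207*z^4/4 - 45*z^3/2 + 21*z^2/2 - 9*z

Distribute the polynomial across the series and collect like powers.
[z^0] = 0;  [z^1] = -9;  [z^2] = 21/2;  [z^3] = -45/2;  [z^4] = 207/4.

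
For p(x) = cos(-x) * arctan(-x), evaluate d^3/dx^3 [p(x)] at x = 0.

Multiply the two series term by term and collect like powers.
The coefficient of x^3 in the expansion is 5/6, so p′′′(0) = 3! * (5/6) = 5.

5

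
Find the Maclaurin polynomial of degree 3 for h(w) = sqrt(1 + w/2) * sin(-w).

19*w^3/96 - w^2/4 - w

Expand each factor separately, then convolve coefficients.
h(0) = 0
h′(0) = -1
h′′(0) = -1/2
h′′′(0) = 19/16
The Taylor polynomial is Σ h^(k)(0)/k! · w^k.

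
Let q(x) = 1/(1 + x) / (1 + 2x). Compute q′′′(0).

Take the Cauchy product of the two expansions.
The coefficient of x^3 in the expansion is -15, so q′′′(0) = 3! * (-15) = -90.

-90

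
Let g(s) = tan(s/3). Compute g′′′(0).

2/27

The coefficient of s^3 in the expansion is 1/81, so g′′′(0) = 3! * (1/81) = 2/27.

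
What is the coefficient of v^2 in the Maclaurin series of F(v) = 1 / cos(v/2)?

Invert the denominator's series and multiply.
F(0) = 1
F′(0) = 0
F′′(0) = 1/4
Then c_k = F^(k)(0)/k! gives each Taylor coefficient.

1/8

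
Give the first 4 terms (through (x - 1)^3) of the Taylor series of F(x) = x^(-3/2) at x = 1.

-35*(x - 1)^3/16 + 15*(x - 1)^2/8 - 3*(x - 1)/2 + 1

F(1) = 1
F′(1) = -3/2
F′′(1) = 15/4
F′′′(1) = -105/8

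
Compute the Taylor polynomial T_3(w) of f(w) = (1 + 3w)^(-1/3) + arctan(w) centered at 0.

-5*w^3 + 2*w^2 + 1

Add the two expansions coefficient-wise.
f(0) = 1
f′(0) = 0
f′′(0) = 4
f′′′(0) = -30
Dividing each by k! gives the coefficients c_0, ..., c_3.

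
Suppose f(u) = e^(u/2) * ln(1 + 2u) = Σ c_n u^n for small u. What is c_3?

23/12

Multiply the two series term by term and collect like powers.
So c_3 = f′′′(0)/3! = 23/12.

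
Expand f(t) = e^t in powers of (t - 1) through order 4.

f(1) = e
f′(1) = e
f′′(1) = e
f′′′(1) = e
f^(4)(1) = e

e*(t - 1)^4/24 + e*(t - 1)^3/6 + e*(t - 1)^2/2 + e*(t - 1) + e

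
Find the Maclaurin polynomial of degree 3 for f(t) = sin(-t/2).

t^3/48 - t/2

f(0) = 0
f′(0) = -1/2
f′′(0) = 0
f′′′(0) = 1/8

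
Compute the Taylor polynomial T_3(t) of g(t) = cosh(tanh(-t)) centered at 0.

Let u equal the inner series; expand the outer function in u and truncate.
g(0) = 1
g′(0) = 0
g′′(0) = 1
g′′′(0) = 0

t^2/2 + 1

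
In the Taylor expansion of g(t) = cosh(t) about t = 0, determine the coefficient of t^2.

1/2

g(0) = 1
g′(0) = 0
g′′(0) = 1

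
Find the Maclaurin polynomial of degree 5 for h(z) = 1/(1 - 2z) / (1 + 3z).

Write out both Maclaurin series and multiply, keeping only the needed powers.
[z^0] = 1;  [z^1] = -1;  [z^2] = 7;  [z^3] = -13;  [z^4] = 55;  [z^5] = -133.

-133*z^5 + 55*z^4 - 13*z^3 + 7*z^2 - z + 1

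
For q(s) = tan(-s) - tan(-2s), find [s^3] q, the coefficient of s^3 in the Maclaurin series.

Add the two expansions coefficient-wise.
[s^0] = 0;  [s^1] = 1;  [s^2] = 0;  [s^3] = 7/3.

7/3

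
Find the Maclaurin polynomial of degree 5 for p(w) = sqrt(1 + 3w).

p(0) = 1
p′(0) = 3/2
p′′(0) = -9/4
p′′′(0) = 81/8
p^(4)(0) = -1215/16
p^(5)(0) = 25515/32
The Taylor polynomial is Σ p^(k)(0)/k! · w^k.

1701*w^5/256 - 405*w^4/128 + 27*w^3/16 - 9*w^2/8 + 3*w/2 + 1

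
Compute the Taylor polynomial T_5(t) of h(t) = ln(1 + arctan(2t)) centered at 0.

Plug the Maclaurin series of the inner function into that of the outer and collect terms.
[t^0] = 0;  [t^1] = 2;  [t^2] = -2;  [t^3] = 0;  [t^4] = 4/3;  [t^5] = 32/15.

32*t^5/15 + 4*t^4/3 - 2*t^2 + 2*t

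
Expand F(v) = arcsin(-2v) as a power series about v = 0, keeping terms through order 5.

-12*v^5/5 - 4*v^3/3 - 2*v

[v^0] = 0;  [v^1] = -2;  [v^2] = 0;  [v^3] = -4/3;  [v^4] = 0;  [v^5] = -12/5.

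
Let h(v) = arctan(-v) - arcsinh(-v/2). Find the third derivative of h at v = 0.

Add the two expansions coefficient-wise.
The coefficient of v^3 in the expansion is 5/16, so h′′′(0) = 3! * (5/16) = 15/8.

15/8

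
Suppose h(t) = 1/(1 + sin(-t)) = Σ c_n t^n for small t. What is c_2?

Substitute the inner expansion into the outer series and collect powers.

1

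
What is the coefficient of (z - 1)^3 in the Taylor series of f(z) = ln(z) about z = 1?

1/3

Compute the successive derivatives at the expansion point and divide by k!.
f(1) = 0
f′(1) = 1
f′′(1) = -1
f′′′(1) = 2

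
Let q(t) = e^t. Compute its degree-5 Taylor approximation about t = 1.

q(1) = e
q′(1) = e
q′′(1) = e
q′′′(1) = e
q^(4)(1) = e
q^(5)(1) = e
Dividing each by k! gives the coefficients c_0, ..., c_5.

e*(t - 1)^5/120 + e*(t - 1)^4/24 + e*(t - 1)^3/6 + e*(t - 1)^2/2 + e*(t - 1) + e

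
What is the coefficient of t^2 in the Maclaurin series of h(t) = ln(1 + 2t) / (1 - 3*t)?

4

Multiply the numerator's expansion by the denominator's geometric series.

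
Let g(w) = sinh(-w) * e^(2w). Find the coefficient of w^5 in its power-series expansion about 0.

Take the Cauchy product of the two expansions.
g(0) = 0
g′(0) = -1
g′′(0) = -4
g′′′(0) = -13
g^(4)(0) = -40
g^(5)(0) = -121
Then c_k = g^(k)(0)/k! gives each Taylor coefficient.

-121/120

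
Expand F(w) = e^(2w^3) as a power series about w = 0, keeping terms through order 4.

2*w^3 + 1

Use the known series and substitute for the argument.
F(0) = 1
F′(0) = 0
F′′(0) = 0
F′′′(0) = 12
F^(4)(0) = 0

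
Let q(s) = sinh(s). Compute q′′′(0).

1

The coefficient of s^3 in the expansion is 1/6, so q′′′(0) = 3! * (1/6) = 1.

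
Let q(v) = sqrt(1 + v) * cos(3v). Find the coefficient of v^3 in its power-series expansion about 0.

Expand each factor separately, then convolve coefficients.
q(0) = 1
q′(0) = 1/2
q′′(0) = -37/4
q′′′(0) = -105/8
Then c_k = q^(k)(0)/k! gives each Taylor coefficient.

-35/16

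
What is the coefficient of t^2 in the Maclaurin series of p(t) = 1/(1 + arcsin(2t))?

4

Let u equal the inner series; expand the outer function in u and truncate.
p(0) = 1
p′(0) = -2
p′′(0) = 8
So c_2 = p′′(0)/2! = 4.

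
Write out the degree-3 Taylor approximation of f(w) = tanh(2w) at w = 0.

-8*w^3/3 + 2*w

Compute the successive derivatives at the expansion point and divide by k!.
f(0) = 0
f′(0) = 2
f′′(0) = 0
f′′′(0) = -16
Dividing each by k! gives the coefficients c_0, ..., c_3.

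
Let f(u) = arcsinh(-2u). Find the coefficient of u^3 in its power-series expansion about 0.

4/3

Use the known series and substitute for the argument.
f(0) = 0
f′(0) = -2
f′′(0) = 0
f′′′(0) = 8
Then c_k = f^(k)(0)/k! gives each Taylor coefficient.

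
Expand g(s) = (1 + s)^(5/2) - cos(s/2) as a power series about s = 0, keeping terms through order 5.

Combine the two series term by term.

3*s^5/256 - s^4/24 + 5*s^3/16 + 2*s^2 + 5*s/2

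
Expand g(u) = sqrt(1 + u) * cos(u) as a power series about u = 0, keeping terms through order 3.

-3*u^3/16 - 5*u^2/8 + u/2 + 1

Take the Cauchy product of the two expansions.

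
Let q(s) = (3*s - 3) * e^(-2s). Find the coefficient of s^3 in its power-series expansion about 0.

10

Distribute the polynomial across the series and collect like powers.
So c_3 = q′′′(0)/3! = 10.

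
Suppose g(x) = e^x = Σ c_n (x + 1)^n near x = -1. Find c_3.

e^(-1)/6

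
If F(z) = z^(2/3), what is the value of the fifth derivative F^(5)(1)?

560/243

From the series, [(z - 1)^5] F = 14/729; multiply by 5! = 120 to get 560/243.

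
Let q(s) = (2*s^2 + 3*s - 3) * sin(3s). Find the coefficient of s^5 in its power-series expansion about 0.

Distribute the polynomial across the series and collect like powers.
[s^0] = 0;  [s^1] = -9;  [s^2] = 9;  [s^3] = 39/2;  [s^4] = -27/2;  [s^5] = -603/40.

-603/40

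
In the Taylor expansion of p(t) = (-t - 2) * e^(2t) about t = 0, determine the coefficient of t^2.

Distribute the polynomial across the series and collect like powers.
p(0) = -2
p′(0) = -5
p′′(0) = -12
So c_2 = p′′(0)/2! = -6.

-6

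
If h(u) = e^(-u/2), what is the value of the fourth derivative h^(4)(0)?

1/16

Apply the Taylor formula c_k = f^(k)(a)/k!.
The coefficient of u^4 in the expansion is 1/384, so h^(4)(0) = 4! * (1/384) = 1/16.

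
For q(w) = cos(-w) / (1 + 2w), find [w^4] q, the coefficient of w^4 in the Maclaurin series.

Multiply the two series term by term and collect like powers.
[w^0] = 1;  [w^1] = -2;  [w^2] = 7/2;  [w^3] = -7;  [w^4] = 337/24.

337/24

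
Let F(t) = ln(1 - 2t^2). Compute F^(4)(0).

From the series, [t^4] F = -2; multiply by 4! = 24 to get -48.

-48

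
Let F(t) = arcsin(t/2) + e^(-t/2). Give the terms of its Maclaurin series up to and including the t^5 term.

t^5/480 + t^4/384 + t^2/8 + 1

Add the two expansions coefficient-wise.
F(0) = 1
F′(0) = 0
F′′(0) = 1/4
F′′′(0) = 0
F^(4)(0) = 1/16
F^(5)(0) = 1/4
Dividing each by k! gives the coefficients c_0, ..., c_5.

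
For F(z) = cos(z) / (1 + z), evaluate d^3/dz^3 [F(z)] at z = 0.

-3

Take the Cauchy product of the two expansions.
The coefficient of z^3 in the expansion is -1/2, so F′′′(0) = 3! * (-1/2) = -3.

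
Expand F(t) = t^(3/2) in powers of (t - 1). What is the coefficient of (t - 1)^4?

Differentiate repeatedly and evaluate at the center.
[(t - 1)^0] = 1;  [(t - 1)^1] = 3/2;  [(t - 1)^2] = 3/8;  [(t - 1)^3] = -1/16;  [(t - 1)^4] = 3/128.

3/128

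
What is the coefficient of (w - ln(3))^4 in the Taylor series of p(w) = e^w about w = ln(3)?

1/8

p(ln(3)) = 3
p′(ln(3)) = 3
p′′(ln(3)) = 3
p′′′(ln(3)) = 3
p^(4)(ln(3)) = 3
So c_4 = p^(4)(ln(3))/4! = 1/8.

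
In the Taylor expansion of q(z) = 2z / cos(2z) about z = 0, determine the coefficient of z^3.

4

Write the quotient as an unknown series and match coefficients against numerator = denominator · series.
q(0) = 0
q′(0) = 2
q′′(0) = 0
q′′′(0) = 24
The Taylor polynomial is Σ q^(k)(0)/k! · z^k.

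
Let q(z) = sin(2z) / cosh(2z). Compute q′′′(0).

-32

Divide the numerator series by the denominator series (power-series long division).
The coefficient of z^3 in the expansion is -16/3, so q′′′(0) = 3! * (-16/3) = -32.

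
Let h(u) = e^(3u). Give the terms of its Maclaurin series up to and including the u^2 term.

9*u^2/2 + 3*u + 1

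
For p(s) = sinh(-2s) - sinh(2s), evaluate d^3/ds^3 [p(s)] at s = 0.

Combine the two series term by term.
The coefficient of s^3 in the expansion is -8/3, so p′′′(0) = 3! * (-8/3) = -16.

-16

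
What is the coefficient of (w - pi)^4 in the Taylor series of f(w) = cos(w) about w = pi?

-1/24

f(pi) = -1
f′(pi) = 0
f′′(pi) = 1
f′′′(pi) = 0
f^(4)(pi) = -1
So c_4 = f^(4)(pi)/4! = -1/24.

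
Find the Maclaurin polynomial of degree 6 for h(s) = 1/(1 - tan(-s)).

Compose series: expand the inner function first, then feed it into the outer expansion.
h(0) = 1
h′(0) = -1
h′′(0) = 2
h′′′(0) = -8
h^(4)(0) = 40
h^(5)(0) = -256
h^(6)(0) = 1952
Then c_k = h^(k)(0)/k! gives each Taylor coefficient.

122*s^6/45 - 32*s^5/15 + 5*s^4/3 - 4*s^3/3 + s^2 - s + 1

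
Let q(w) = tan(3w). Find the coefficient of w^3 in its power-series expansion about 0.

9

q(0) = 0
q′(0) = 3
q′′(0) = 0
q′′′(0) = 54
So c_3 = q′′′(0)/3! = 9.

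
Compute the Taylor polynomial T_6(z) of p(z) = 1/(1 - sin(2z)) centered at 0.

Plug the Maclaurin series of the inner function into that of the outer and collect terms.
p(0) = 1
p′(0) = 2
p′′(0) = 8
p′′′(0) = 40
p^(4)(0) = 256
p^(5)(0) = 1952
p^(6)(0) = 17408
Dividing each by k! gives the coefficients c_0, ..., c_6.

1088*z^6/45 + 244*z^5/15 + 32*z^4/3 + 20*z^3/3 + 4*z^2 + 2*z + 1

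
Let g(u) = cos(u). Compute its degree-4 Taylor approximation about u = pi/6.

sqrt(3)*(u - pi/6)^4/48 + (u - pi/6)^3/12 - sqrt(3)*(u - pi/6)^2/4 - (u - pi/6)/2 + sqrt(3)/2

g(pi/6) = sqrt(3)/2
g′(pi/6) = -1/2
g′′(pi/6) = -sqrt(3)/2
g′′′(pi/6) = 1/2
g^(4)(pi/6) = sqrt(3)/2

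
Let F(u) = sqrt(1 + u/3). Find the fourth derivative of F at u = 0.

-5/432

The coefficient of u^4 in the expansion is -5/10368, so F^(4)(0) = 4! * (-5/10368) = -5/432.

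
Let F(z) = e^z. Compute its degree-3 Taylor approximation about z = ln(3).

(z - ln(3))^3/2 + 3*(z - ln(3))^2/2 + 3*(z - ln(3)) + 3

Compute the successive derivatives at the expansion point and divide by k!.
[(z - ln(3))^0] = 3;  [(z - ln(3))^1] = 3;  [(z - ln(3))^2] = 3/2;  [(z - ln(3))^3] = 1/2.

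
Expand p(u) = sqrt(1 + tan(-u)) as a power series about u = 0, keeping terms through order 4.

Substitute the inner expansion into the outer series and collect powers.
[u^0] = 1;  [u^1] = -1/2;  [u^2] = -1/8;  [u^3] = -11/48;  [u^4] = -47/384.

-47*u^4/384 - 11*u^3/48 - u^2/8 - u/2 + 1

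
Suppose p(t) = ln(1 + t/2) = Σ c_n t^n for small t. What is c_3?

1/24

c_3 = p′′′(0)/3! = 1/24.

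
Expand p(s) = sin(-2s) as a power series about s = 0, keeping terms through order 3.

4*s^3/3 - 2*s

p(0) = 0
p′(0) = -2
p′′(0) = 0
p′′′(0) = 8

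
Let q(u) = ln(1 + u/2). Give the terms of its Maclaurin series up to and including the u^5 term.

Apply the Taylor formula c_k = f^(k)(a)/k!.

u^5/160 - u^4/64 + u^3/24 - u^2/8 + u/2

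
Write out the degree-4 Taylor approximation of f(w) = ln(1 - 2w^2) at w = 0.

Use the known series and substitute for the argument.
[w^0] = 0;  [w^1] = 0;  [w^2] = -2;  [w^3] = 0;  [w^4] = -2.

-2*w^4 - 2*w^2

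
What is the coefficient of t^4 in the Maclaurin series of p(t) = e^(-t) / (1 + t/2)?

7/16

Multiply the two series term by term and collect like powers.
p(0) = 1
p′(0) = -3/2
p′′(0) = 5/2
p′′′(0) = -19/4
p^(4)(0) = 21/2
So c_4 = p^(4)(0)/4! = 7/16.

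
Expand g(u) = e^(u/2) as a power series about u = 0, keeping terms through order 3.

u^3/48 + u^2/8 + u/2 + 1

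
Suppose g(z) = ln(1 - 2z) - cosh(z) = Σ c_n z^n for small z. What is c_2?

Expand each term separately and add.
[z^0] = -1;  [z^1] = -2;  [z^2] = -5/2.
So c_2 = g′′(0)/2! = -5/2.

-5/2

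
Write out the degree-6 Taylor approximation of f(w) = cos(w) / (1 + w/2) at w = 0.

Write out both Maclaurin series and multiply, keeping only the needed powers.
[w^0] = 1;  [w^1] = -1/2;  [w^2] = -1/4;  [w^3] = 1/8;  [w^4] = -1/48;  [w^5] = 1/96;  [w^6] = -19/2880.

-19*w^6/2880 + w^5/96 - w^4/48 + w^3/8 - w^2/4 - w/2 + 1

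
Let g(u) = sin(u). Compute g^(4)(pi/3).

Compute the successive derivatives at the expansion point and divide by k!.
The coefficient of (u - pi/3)^4 in the expansion is sqrt(3)/48, so g^(4)(pi/3) = 4! * (sqrt(3)/48) = sqrt(3)/2.

sqrt(3)/2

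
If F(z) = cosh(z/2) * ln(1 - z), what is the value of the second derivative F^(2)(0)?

Expand each factor separately, then convolve coefficients.
The coefficient of z^2 in the expansion is -1/2, so F′′(0) = 2! * (-1/2) = -1.

-1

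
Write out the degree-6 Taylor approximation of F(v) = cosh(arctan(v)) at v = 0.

Compose series: expand the inner function first, then feed it into the outer expansion.
[v^0] = 1;  [v^1] = 0;  [v^2] = 1/2;  [v^3] = 0;  [v^4] = -7/24;  [v^5] = 0;  [v^6] = 29/144.

29*v^6/144 - 7*v^4/24 + v^2/2 + 1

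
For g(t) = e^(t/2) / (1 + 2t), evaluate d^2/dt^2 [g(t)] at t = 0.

25/4

Multiply the two series term by term and collect like powers.
From the series, [t^2] g = 25/8; multiply by 2! = 2 to get 25/4.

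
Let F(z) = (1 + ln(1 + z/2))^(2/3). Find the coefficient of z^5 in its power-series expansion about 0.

2837/233280

Compose series: expand the inner function first, then feed it into the outer expansion.
F(0) = 1
F′(0) = 1/3
F′′(0) = -2/9
F′′′(0) = 31/108
F^(4)(0) = -361/648
F^(5)(0) = 2837/1944
Then c_k = F^(k)(0)/k! gives each Taylor coefficient.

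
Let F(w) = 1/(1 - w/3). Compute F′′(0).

The coefficient of w^2 in the expansion is 1/9, so F′′(0) = 2! * (1/9) = 2/9.

2/9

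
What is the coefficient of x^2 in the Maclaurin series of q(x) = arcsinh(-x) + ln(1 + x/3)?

Expand each term separately and add.
[x^0] = 0;  [x^1] = -2/3;  [x^2] = -1/18.

-1/18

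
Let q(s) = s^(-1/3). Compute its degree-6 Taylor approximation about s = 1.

728*(s - 1)^6/6561 - 91*(s - 1)^5/729 + 35*(s - 1)^4/243 - 14*(s - 1)^3/81 + 2*(s - 1)^2/9 - (s - 1)/3 + 1

q(1) = 1
q′(1) = -1/3
q′′(1) = 4/9
q′′′(1) = -28/27
q^(4)(1) = 280/81
q^(5)(1) = -3640/243
q^(6)(1) = 58240/729
Dividing each by k! gives the coefficients c_0, ..., c_6.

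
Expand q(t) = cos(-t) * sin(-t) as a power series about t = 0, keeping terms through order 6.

-2*t^5/15 + 2*t^3/3 - t

Write out both Maclaurin series and multiply, keeping only the needed powers.
[t^0] = 0;  [t^1] = -1;  [t^2] = 0;  [t^3] = 2/3;  [t^4] = 0;  [t^5] = -2/15;  [t^6] = 0.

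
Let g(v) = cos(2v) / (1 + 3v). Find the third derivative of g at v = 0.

Take the Cauchy product of the two expansions.
The coefficient of v^3 in the expansion is -21, so g′′′(0) = 3! * (-21) = -126.

-126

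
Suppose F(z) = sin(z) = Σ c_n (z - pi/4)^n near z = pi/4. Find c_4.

sqrt(2)/48

F(pi/4) = sqrt(2)/2
F′(pi/4) = sqrt(2)/2
F′′(pi/4) = -sqrt(2)/2
F′′′(pi/4) = -sqrt(2)/2
F^(4)(pi/4) = sqrt(2)/2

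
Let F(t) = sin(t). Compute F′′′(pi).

Apply the Taylor formula c_k = f^(k)(a)/k!.
The coefficient of (t - pi)^3 in the expansion is 1/6, so F′′′(pi) = 3! * (1/6) = 1.

1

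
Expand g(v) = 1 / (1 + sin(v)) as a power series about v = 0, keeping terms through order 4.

Expand as Σ (-1)^k u^k with u equal to the inner function's series.
[v^0] = 1;  [v^1] = -1;  [v^2] = 1;  [v^3] = -5/6;  [v^4] = 2/3.

2*v^4/3 - 5*v^3/6 + v^2 - v + 1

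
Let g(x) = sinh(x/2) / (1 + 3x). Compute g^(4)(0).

-651/2

Expand each factor separately, then convolve coefficients.
The coefficient of x^4 in the expansion is -217/16, so g^(4)(0) = 4! * (-217/16) = -651/2.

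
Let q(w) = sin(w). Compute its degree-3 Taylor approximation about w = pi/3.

-(w - pi/3)^3/12 - sqrt(3)*(w - pi/3)^2/4 + (w - pi/3)/2 + sqrt(3)/2

Use the known series and substitute for the argument.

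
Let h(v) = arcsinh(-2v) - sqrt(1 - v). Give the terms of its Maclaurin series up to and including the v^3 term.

67*v^3/48 + v^2/8 - 3*v/2 - 1

Combine the two series term by term.
[v^0] = -1;  [v^1] = -3/2;  [v^2] = 1/8;  [v^3] = 67/48.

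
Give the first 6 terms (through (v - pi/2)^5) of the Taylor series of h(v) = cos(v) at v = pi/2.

[(v - pi/2)^0] = 0;  [(v - pi/2)^1] = -1;  [(v - pi/2)^2] = 0;  [(v - pi/2)^3] = 1/6;  [(v - pi/2)^4] = 0;  [(v - pi/2)^5] = -1/120.

-(v - pi/2)^5/120 + (v - pi/2)^3/6 - (v - pi/2)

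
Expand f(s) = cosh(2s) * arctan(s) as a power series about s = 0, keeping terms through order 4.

Write out both Maclaurin series and multiply, keeping only the needed powers.

5*s^3/3 + s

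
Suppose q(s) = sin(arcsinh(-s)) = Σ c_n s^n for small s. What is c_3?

Substitute the inner expansion into the outer series and collect powers.
[s^0] = 0;  [s^1] = -1;  [s^2] = 0;  [s^3] = 1/3.
So c_3 = q′′′(0)/3! = 1/3.

1/3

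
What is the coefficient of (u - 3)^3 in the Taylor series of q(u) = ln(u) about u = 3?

Use the known series and substitute for the argument.

1/81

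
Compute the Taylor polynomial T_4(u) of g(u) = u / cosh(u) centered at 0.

Invert the denominator's series and multiply.
[u^0] = 0;  [u^1] = 1;  [u^2] = 0;  [u^3] = -1/2;  [u^4] = 0.

-u^3/2 + u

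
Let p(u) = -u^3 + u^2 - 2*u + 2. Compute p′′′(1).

From the series, [(u - 1)^3] p = -1; multiply by 3! = 6 to get -6.

-6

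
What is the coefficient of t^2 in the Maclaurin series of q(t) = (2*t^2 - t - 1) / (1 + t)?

2

Distribute the polynomial across the series and collect like powers.
So c_2 = q′′(0)/2! = 2.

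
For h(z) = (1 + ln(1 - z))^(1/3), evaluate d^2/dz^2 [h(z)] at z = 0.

-5/9

Plug the Maclaurin series of the inner function into that of the outer and collect terms.
From the series, [z^2] h = -5/18; multiply by 2! = 2 to get -5/9.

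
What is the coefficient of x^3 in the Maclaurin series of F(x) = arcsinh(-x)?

Use the known series and substitute for the argument.
F(0) = 0
F′(0) = -1
F′′(0) = 0
F′′′(0) = 1

1/6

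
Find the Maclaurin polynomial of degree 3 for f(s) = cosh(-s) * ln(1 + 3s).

21*s^3/2 - 9*s^2/2 + 3*s

Multiply the two series term by term and collect like powers.
f(0) = 0
f′(0) = 3
f′′(0) = -9
f′′′(0) = 63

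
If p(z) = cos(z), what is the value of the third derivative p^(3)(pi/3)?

The coefficient of (z - pi/3)^3 in the expansion is sqrt(3)/12, so p′′′(pi/3) = 3! * (sqrt(3)/12) = sqrt(3)/2.

sqrt(3)/2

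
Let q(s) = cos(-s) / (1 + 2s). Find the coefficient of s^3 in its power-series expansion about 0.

Write out both Maclaurin series and multiply, keeping only the needed powers.
q(0) = 1
q′(0) = -2
q′′(0) = 7
q′′′(0) = -42
Dividing each by k! gives the coefficients c_0, ..., c_3.

-7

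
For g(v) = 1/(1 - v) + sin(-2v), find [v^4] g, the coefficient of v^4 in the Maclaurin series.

Combine the two series term by term.
g(0) = 1
g′(0) = -1
g′′(0) = 2
g′′′(0) = 14
g^(4)(0) = 24
The Taylor polynomial is Σ g^(k)(0)/k! · v^k.

1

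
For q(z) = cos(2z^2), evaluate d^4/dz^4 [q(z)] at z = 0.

-48

The coefficient of z^4 in the expansion is -2, so q^(4)(0) = 4! * (-2) = -48.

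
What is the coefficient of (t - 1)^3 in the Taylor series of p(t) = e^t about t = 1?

Use the known series and substitute for the argument.
p(1) = e
p′(1) = e
p′′(1) = e
p′′′(1) = e

e/6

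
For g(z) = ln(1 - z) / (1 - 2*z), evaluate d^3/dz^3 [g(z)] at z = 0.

-32

Use 1/(1 - r) = Σ r^k on the denominator, then take the Cauchy product.
The coefficient of z^3 in the expansion is -16/3, so g′′′(0) = 3! * (-16/3) = -32.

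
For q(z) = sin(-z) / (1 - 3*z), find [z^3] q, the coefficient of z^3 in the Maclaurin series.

-53/6

Expand 1/(denominator) as a geometric series and multiply by the numerator's series.
[z^0] = 0;  [z^1] = -1;  [z^2] = -3;  [z^3] = -53/6.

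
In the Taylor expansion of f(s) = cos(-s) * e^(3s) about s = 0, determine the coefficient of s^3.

3

Write out both Maclaurin series and multiply, keeping only the needed powers.
[s^0] = 1;  [s^1] = 3;  [s^2] = 4;  [s^3] = 3.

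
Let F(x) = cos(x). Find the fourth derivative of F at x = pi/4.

sqrt(2)/2

From the series, [(x - pi/4)^4] F = sqrt(2)/48; multiply by 4! = 24 to get sqrt(2)/2.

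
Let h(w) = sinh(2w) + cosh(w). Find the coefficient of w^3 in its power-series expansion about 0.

Add the two expansions coefficient-wise.
[w^0] = 1;  [w^1] = 2;  [w^2] = 1/2;  [w^3] = 4/3.

4/3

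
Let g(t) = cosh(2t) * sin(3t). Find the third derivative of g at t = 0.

Multiply the two series term by term and collect like powers.
The coefficient of t^3 in the expansion is 3/2, so g′′′(0) = 3! * (3/2) = 9.

9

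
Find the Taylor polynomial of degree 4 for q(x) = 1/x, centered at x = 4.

q(4) = 1/4
q′(4) = -1/16
q′′(4) = 1/32
q′′′(4) = -3/128
q^(4)(4) = 3/128

(x - 4)^4/1024 - (x - 4)^3/256 + (x - 4)^2/64 - (x - 4)/16 + 1/4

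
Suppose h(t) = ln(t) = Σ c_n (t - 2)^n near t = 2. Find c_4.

-1/64

Apply the Taylor formula c_k = f^(k)(a)/k!.
[(t - 2)^0] = ln(2);  [(t - 2)^1] = 1/2;  [(t - 2)^2] = -1/8;  [(t - 2)^3] = 1/24;  [(t - 2)^4] = -1/64.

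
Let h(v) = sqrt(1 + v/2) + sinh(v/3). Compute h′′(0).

Add the two expansions coefficient-wise.
From the series, [v^2] h = -1/32; multiply by 2! = 2 to get -1/16.

-1/16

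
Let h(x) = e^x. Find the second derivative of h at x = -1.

From the series, [(x + 1)^2] h = e^(-1)/2; multiply by 2! = 2 to get e^(-1).

e^(-1)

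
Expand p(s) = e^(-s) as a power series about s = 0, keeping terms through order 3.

-s^3/6 + s^2/2 - s + 1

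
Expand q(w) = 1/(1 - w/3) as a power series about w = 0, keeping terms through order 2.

q(0) = 1
q′(0) = 1/3
q′′(0) = 2/9

w^2/9 + w/3 + 1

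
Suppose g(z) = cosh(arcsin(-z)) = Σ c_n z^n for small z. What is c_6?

17/144

Let u equal the inner series; expand the outer function in u and truncate.
g(0) = 1
g′(0) = 0
g′′(0) = 1
g′′′(0) = 0
g^(4)(0) = 5
g^(5)(0) = 0
g^(6)(0) = 85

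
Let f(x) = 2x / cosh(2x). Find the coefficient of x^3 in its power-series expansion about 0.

-4

Invert the denominator's series and multiply.
f(0) = 0
f′(0) = 2
f′′(0) = 0
f′′′(0) = -24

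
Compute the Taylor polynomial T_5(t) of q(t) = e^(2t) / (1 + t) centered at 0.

Expand each factor separately, then convolve coefficients.
q(0) = 1
q′(0) = 1
q′′(0) = 2
q′′′(0) = 2
q^(4)(0) = 8
q^(5)(0) = -8
Then c_k = q^(k)(0)/k! gives each Taylor coefficient.

-t^5/15 + t^4/3 + t^3/3 + t^2 + t + 1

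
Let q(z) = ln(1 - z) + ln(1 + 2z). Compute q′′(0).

-5

Expand each term separately and add.
From the series, [z^2] q = -5/2; multiply by 2! = 2 to get -5.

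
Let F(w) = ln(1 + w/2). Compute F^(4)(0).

-3/8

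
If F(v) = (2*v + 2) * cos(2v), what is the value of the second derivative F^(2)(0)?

Distribute the polynomial across the series and collect like powers.
The coefficient of v^2 in the expansion is -4, so F′′(0) = 2! * (-4) = -8.

-8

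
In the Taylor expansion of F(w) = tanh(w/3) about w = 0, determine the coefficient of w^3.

Apply the Taylor formula c_k = f^(k)(a)/k!.
So c_3 = F′′′(0)/3! = -1/81.

-1/81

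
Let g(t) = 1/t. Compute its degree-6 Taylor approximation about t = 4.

(t - 4)^6/16384 - (t - 4)^5/4096 + (t - 4)^4/1024 - (t - 4)^3/256 + (t - 4)^2/64 - (t - 4)/16 + 1/4

Compute the successive derivatives at the expansion point and divide by k!.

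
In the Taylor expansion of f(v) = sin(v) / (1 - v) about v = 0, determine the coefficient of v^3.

Take the Cauchy product of the two expansions.
[v^0] = 0;  [v^1] = 1;  [v^2] = 1;  [v^3] = 5/6.
So c_3 = f′′′(0)/3! = 5/6.

5/6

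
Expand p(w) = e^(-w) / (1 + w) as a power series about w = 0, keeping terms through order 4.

Expand each factor separately, then convolve coefficients.
p(0) = 1
p′(0) = -2
p′′(0) = 5
p′′′(0) = -16
p^(4)(0) = 65

65*w^4/24 - 8*w^3/3 + 5*w^2/2 - 2*w + 1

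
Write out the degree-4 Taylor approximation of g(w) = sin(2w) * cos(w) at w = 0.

Multiply the two series term by term and collect like powers.
g(0) = 0
g′(0) = 2
g′′(0) = 0
g′′′(0) = -14
g^(4)(0) = 0

-7*w^3/3 + 2*w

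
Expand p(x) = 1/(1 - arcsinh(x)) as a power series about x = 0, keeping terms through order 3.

Plug the Maclaurin series of the inner function into that of the outer and collect terms.
p(0) = 1
p′(0) = 1
p′′(0) = 2
p′′′(0) = 5
Then c_k = p^(k)(0)/k! gives each Taylor coefficient.

5*x^3/6 + x^2 + x + 1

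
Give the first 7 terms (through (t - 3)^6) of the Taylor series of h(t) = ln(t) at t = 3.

-(t - 3)^6/4374 + (t - 3)^5/1215 - (t - 3)^4/324 + (t - 3)^3/81 - (t - 3)^2/18 + (t - 3)/3 + ln(3)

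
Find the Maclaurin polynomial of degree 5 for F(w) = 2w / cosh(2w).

20*w^5/3 - 4*w^3 + 2*w

Divide the numerator series by the denominator series (power-series long division).
F(0) = 0
F′(0) = 2
F′′(0) = 0
F′′′(0) = -24
F^(4)(0) = 0
F^(5)(0) = 800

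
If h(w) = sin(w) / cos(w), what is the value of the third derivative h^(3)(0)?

Invert the denominator's series and multiply.
The coefficient of w^3 in the expansion is 1/3, so h′′′(0) = 3! * (1/3) = 2.

2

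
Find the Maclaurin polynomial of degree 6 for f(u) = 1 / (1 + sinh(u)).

Use the geometric series for the reciprocal, then substitute.

77*u^6/45 - 181*u^5/120 + 4*u^4/3 - 7*u^3/6 + u^2 - u + 1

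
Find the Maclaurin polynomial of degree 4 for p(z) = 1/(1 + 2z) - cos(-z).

Combine the two series term by term.

383*z^4/24 - 8*z^3 + 9*z^2/2 - 2*z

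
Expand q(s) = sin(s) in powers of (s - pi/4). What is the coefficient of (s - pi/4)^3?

-sqrt(2)/12

q(pi/4) = sqrt(2)/2
q′(pi/4) = sqrt(2)/2
q′′(pi/4) = -sqrt(2)/2
q′′′(pi/4) = -sqrt(2)/2
Then c_k = q^(k)(pi/4)/k! gives each Taylor coefficient.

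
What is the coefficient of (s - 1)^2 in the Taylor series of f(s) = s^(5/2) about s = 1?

15/8

[(s - 1)^0] = 1;  [(s - 1)^1] = 5/2;  [(s - 1)^2] = 15/8.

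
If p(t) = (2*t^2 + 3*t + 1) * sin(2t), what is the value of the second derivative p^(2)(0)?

12

Multiply each power in the prefactor through the base expansion.
From the series, [t^2] p = 6; multiply by 2! = 2 to get 12.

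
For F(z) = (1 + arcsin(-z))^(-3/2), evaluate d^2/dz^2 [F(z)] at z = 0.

15/4

Let u equal the inner series; expand the outer function in u and truncate.
From the series, [z^2] F = 15/8; multiply by 2! = 2 to get 15/4.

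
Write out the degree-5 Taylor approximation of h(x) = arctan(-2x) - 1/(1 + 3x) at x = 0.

Combine the two series term by term.
h(0) = -1
h′(0) = 1
h′′(0) = -18
h′′′(0) = 178
h^(4)(0) = -1944
h^(5)(0) = 28392

1183*x^5/5 - 81*x^4 + 89*x^3/3 - 9*x^2 + x - 1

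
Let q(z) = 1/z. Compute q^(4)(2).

3/4

The coefficient of (z - 2)^4 in the expansion is 1/32, so q^(4)(2) = 4! * (1/32) = 3/4.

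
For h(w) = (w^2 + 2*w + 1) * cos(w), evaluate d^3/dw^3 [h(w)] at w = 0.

Distribute the polynomial across the series and collect like powers.
From the series, [w^3] h = -1; multiply by 3! = 6 to get -6.

-6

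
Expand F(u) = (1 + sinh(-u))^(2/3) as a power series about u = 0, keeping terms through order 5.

Compose series: expand the inner function first, then feed it into the outer expansion.
F(0) = 1
F′(0) = -2/3
F′′(0) = -2/9
F′′′(0) = -26/27
F^(4)(0) = -128/81
F^(5)(0) = -1442/243
The Taylor polynomial is Σ F^(k)(0)/k! · u^k.

-721*u^5/14580 - 16*u^4/243 - 13*u^3/81 - u^2/9 - 2*u/3 + 1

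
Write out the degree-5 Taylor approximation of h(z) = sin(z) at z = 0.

z^5/120 - z^3/6 + z

Apply the Taylor formula c_k = f^(k)(a)/k!.
[z^0] = 0;  [z^1] = 1;  [z^2] = 0;  [z^3] = -1/6;  [z^4] = 0;  [z^5] = 1/120.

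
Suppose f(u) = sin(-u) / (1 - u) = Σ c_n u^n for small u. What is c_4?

-5/6

Multiply the two series term by term and collect like powers.
f(0) = 0
f′(0) = -1
f′′(0) = -2
f′′′(0) = -5
f^(4)(0) = -20
So c_4 = f^(4)(0)/4! = -5/6.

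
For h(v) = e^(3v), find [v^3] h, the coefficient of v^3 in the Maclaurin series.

[v^0] = 1;  [v^1] = 3;  [v^2] = 9/2;  [v^3] = 9/2.
So c_3 = h′′′(0)/3! = 9/2.

9/2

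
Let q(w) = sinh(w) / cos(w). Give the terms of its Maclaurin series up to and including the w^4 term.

2*w^3/3 + w

Invert the denominator's series and multiply.
[w^0] = 0;  [w^1] = 1;  [w^2] = 0;  [w^3] = 2/3;  [w^4] = 0.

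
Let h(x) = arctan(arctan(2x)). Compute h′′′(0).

Let u equal the inner series; expand the outer function in u and truncate.
The coefficient of x^3 in the expansion is -16/3, so h′′′(0) = 3! * (-16/3) = -32.

-32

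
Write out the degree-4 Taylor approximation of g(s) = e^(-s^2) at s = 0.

g(0) = 1
g′(0) = 0
g′′(0) = -2
g′′′(0) = 0
g^(4)(0) = 12

s^4/2 - s^2 + 1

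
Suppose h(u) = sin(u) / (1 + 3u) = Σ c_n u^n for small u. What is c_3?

53/6

Multiply the two series term by term and collect like powers.
So c_3 = h′′′(0)/3! = 53/6.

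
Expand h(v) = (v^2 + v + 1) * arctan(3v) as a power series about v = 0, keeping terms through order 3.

Multiply each power in the prefactor through the base expansion.

-6*v^3 + 3*v^2 + 3*v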